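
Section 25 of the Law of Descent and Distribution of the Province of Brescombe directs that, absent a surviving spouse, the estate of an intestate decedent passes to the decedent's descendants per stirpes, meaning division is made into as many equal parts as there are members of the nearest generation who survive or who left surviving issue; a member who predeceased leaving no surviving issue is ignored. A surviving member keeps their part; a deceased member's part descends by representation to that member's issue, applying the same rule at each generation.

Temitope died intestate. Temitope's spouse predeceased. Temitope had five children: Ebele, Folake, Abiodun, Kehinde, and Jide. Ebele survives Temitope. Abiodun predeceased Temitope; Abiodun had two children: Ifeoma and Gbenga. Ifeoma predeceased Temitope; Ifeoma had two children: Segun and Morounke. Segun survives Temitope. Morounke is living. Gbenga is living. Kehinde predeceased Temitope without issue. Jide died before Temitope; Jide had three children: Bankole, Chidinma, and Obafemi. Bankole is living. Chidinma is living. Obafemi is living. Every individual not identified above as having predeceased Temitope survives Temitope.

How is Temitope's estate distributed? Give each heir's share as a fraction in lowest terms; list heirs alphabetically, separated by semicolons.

There is no surviving spouse, so the entire estate passes to Temitope's descendants per stirpes.
Kehinde left no surviving issue, so that branch lapses and is disregarded.
The estate is divided into 4 equal shares of 1/4 among Ebele, Folake, Abiodun, Jide.
Ebele is living and takes 1/4.
Folake is living and takes 1/4.
Abiodun predeceased; the 1/4 allotted to Abiodun's branch passes to Abiodun's issue by representation.
The 1/4 is divided into 2 equal shares of 1/8 among Ifeoma, Gbenga.
Ifeoma predeceased; the 1/8 allotted to Ifeoma's branch passes to Ifeoma's issue by representation.
The 1/8 is divided into 2 equal shares of 1/16 among Segun, Morounke.
Segun is living and takes 1/16.
Morounke is living and takes 1/16.
Gbenga is living and takes 1/8.
Jide predeceased; the 1/4 allotted to Jide's branch passes to Jide's issue by representation.
The 1/4 is divided into 3 equal shares of 1/12 among Bankole, Chidinma, Obafemi.
Bankole is living and takes 1/12.
Chidinma is living and takes 1/12.
Obafemi is living and takes 1/12.

Bankole 1/12; Chidinma 1/12; Ebele 1/4; Folake 1/4; Gbenga 1/8; Morounke 1/16; Obafemi 1/12; Segun 1/16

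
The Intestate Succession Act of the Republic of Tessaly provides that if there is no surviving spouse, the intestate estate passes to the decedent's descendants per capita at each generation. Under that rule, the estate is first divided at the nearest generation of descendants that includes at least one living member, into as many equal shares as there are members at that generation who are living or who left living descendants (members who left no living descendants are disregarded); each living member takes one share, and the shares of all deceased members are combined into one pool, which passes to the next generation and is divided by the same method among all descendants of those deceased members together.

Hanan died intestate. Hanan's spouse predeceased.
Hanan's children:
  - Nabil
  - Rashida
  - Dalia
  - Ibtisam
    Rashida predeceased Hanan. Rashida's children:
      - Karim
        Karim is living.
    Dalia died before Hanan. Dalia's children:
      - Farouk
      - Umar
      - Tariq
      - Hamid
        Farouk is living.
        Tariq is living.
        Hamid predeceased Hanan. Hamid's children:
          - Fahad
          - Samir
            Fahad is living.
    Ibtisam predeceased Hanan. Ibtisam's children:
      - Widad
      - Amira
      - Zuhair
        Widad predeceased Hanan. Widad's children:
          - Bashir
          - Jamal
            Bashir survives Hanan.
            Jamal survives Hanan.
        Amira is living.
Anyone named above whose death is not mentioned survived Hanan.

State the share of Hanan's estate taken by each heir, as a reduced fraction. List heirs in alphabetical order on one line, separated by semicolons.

There is no surviving spouse, so the entire estate passes to Hanan's descendants per capita at each generation.
At generation 1 (Nabil, Rashida, Dalia, Ibtisam) there are 4 shares of (1)/4 = 1/4 each.
Living: Nabil — each takes 1/4.
Deceased: Rashida, Dalia, and Ibtisam. Their combined 3/4 is pooled and carried to generation 2.
At generation 2 (Karim, Farouk, Umar, Tariq, Hamid, Widad, Amira, Zuhair) there are 8 shares of (3/4)/8 = 3/32 each.
Living: Karim, Farouk, Umar, Tariq, Amira, and Zuhair — each takes 3/32.
Deceased: Hamid and Widad. Their combined 3/16 is pooled and carried to generation 3.
At generation 3 (Fahad, Samir, Bashir, Jamal) there are 4 shares of (3/16)/4 = 3/64 each.
Living: Fahad, Samir, Bashir, and Jamal — each takes 3/64.

Amira 3/32; Bashir 3/64; Fahad 3/64; Farouk 3/32; Jamal 3/64; Karim 3/32; Nabil 1/4; Samir 3/64; Tariq 3/32; Umar 3/32; Zuhair 3/32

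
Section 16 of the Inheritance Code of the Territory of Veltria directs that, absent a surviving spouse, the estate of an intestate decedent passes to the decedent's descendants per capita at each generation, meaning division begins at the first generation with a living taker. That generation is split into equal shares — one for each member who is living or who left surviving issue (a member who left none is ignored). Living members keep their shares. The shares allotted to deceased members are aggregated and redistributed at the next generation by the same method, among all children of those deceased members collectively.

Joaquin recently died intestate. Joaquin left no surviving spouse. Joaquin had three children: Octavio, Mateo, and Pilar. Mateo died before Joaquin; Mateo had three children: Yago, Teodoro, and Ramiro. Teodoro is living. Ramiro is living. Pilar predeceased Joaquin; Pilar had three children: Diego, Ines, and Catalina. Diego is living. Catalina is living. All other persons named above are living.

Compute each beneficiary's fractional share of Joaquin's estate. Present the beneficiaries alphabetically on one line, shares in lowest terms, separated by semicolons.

There is no surviving spouse, so the entire estate passes to Joaquin's descendants per capita at each generation.
At generation 1 (Octavio, Mateo, Pilar) there are 3 shares of (1)/3 = 1/3 each.
Living: Octavio — each takes 1/3.
Deceased: Mateo and Pilar. Their combined 2/3 is pooled and carried to generation 2.
At generation 2 (Yago, Teodoro, Ramiro, Diego, Ines, Catalina) there are 6 shares of (2/3)/6 = 1/9 each.
Living: Yago, Teodoro, Ramiro, Diego, Ines, and Catalina — each takes 1/9.

Catalina 1/9; Diego 1/9; Ines 1/9; Octavio 1/3; Ramiro 1/9; Teodoro 1/9; Yago 1/9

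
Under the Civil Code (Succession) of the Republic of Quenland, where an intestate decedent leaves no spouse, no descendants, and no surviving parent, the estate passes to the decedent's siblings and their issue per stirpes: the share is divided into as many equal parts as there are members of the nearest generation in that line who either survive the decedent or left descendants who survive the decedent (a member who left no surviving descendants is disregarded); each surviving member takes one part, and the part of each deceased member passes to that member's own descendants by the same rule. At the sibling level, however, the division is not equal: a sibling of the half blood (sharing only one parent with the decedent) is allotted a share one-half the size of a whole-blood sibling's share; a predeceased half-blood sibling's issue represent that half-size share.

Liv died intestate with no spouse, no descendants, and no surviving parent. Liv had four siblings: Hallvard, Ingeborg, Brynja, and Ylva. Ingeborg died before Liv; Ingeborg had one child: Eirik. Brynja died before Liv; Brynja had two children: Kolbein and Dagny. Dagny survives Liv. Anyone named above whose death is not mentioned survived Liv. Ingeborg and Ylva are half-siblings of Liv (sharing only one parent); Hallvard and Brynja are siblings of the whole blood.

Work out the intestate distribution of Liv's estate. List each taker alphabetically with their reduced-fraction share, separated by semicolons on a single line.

No spouse, descendants, or parent survives, so the estate passes to Liv's siblings per stirpes.
Half-blood siblings count for one-half the weight of whole-blood siblings at the initial division.
Dividing 1 in proportion to weights (total weight 3): Hallvard (weight 1) → 1/3; Ingeborg (weight 1/2) → 1/6; Brynja (weight 1) → 1/3; Ylva (weight 1/2) → 1/6.
Hallvard is living and takes 1/3.
Ingeborg predeceased; the 1/6 allotted to Ingeborg's branch passes to Ingeborg's issue by representation.
Eirik is the sole taker at this level and receives the full 1/6.
Brynja predeceased; the 1/3 allotted to Brynja's branch passes to Brynja's issue by representation.
The 1/3 is divided into 2 equal shares of 1/6 among Kolbein, Dagny.
Kolbein is living and takes 1/6.
Dagny is living and takes 1/6.
Ylva is living and takes 1/6.

Dagny 1/6; Eirik 1/6; Hallvard 1/3; Kolbein 1/6; Ylva 1/6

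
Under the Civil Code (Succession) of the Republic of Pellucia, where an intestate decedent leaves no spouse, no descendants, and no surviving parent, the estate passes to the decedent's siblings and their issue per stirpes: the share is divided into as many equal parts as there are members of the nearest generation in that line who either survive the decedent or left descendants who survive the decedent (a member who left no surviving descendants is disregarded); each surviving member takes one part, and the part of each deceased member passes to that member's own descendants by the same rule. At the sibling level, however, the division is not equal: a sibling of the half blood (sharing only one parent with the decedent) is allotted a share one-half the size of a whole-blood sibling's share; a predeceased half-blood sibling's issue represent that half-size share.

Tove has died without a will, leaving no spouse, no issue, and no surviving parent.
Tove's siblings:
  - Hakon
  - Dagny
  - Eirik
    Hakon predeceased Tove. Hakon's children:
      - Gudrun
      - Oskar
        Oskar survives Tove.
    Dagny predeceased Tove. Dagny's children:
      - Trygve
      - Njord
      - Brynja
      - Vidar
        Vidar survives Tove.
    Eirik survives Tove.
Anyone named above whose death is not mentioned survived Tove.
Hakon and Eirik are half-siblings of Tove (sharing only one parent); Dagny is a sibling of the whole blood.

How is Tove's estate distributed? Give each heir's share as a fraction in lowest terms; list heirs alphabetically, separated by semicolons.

Brynja 1/8; Eirik 1/4; Gudrun 1/8; Njord 1/8; Oskar 1/8; Trygve 1/8; Vidar 1/8

No spouse, descendants, or parent survives, so the estate passes to Tove's siblings per stirpes.
Half-blood siblings count for one-half the weight of whole-blood siblings at the initial division.
Dividing 1 in proportion to weights (total weight 2): Hakon (weight 1/2) → 1/4; Dagny (weight 1) → 1/2; Eirik (weight 1/2) → 1/4.
Hakon predeceased; the 1/4 allotted to Hakon's branch passes to Hakon's issue by representation.
The 1/4 is divided into 2 equal shares of 1/8 among Gudrun, Oskar.
Gudrun is living and takes 1/8.
Oskar is living and takes 1/8.
Dagny predeceased; the 1/2 allotted to Dagny's branch passes to Dagny's issue by representation.
The 1/2 is divided into 4 equal shares of 1/8 among Trygve, Njord, Brynja, Vidar.
Trygve is living and takes 1/8.
Njord is living and takes 1/8.
Brynja is living and takes 1/8.
Vidar is living and takes 1/8.
Eirik is living and takes 1/4.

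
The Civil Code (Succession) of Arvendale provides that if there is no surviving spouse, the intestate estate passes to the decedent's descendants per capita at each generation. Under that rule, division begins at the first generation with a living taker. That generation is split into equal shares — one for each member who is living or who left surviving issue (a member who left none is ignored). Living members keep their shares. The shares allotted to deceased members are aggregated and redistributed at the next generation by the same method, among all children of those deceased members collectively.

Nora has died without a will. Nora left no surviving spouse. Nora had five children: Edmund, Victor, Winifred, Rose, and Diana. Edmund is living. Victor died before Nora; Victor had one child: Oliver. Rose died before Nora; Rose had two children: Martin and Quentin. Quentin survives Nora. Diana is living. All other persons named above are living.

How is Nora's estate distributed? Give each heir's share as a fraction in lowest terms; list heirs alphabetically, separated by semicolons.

Diana 1/5; Edmund 1/5; Martin 2/15; Oliver 2/15; Quentin 2/15; Winifred 1/5

There is no surviving spouse, so the entire estate passes to Nora's descendants per capita at each generation.
At generation 1 (Edmund, Victor, Winifred, Rose, Diana) there are 5 shares of (1)/5 = 1/5 each.
Living: Edmund, Winifred, and Diana — each takes 1/5.
Deceased: Victor and Rose. Their combined 2/5 is pooled and carried to generation 2.
At generation 2 (Oliver, Martin, Quentin) there are 3 shares of (2/5)/3 = 2/15 each.
Living: Oliver, Martin, and Quentin — each takes 2/15.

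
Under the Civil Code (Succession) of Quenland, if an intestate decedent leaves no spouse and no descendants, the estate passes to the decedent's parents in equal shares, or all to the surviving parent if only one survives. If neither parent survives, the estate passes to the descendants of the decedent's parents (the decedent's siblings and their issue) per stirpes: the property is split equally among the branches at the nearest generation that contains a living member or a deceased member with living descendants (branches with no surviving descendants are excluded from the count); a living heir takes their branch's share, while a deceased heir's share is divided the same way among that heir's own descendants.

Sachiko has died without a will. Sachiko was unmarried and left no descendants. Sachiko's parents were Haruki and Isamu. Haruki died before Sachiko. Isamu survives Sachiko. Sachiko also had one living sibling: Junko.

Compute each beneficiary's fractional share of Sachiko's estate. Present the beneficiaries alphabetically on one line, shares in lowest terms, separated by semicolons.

Isamu 1

Only one parent, Isamu, survives, so Isamu takes the entire estate. The siblings take nothing because a surviving parent has priority.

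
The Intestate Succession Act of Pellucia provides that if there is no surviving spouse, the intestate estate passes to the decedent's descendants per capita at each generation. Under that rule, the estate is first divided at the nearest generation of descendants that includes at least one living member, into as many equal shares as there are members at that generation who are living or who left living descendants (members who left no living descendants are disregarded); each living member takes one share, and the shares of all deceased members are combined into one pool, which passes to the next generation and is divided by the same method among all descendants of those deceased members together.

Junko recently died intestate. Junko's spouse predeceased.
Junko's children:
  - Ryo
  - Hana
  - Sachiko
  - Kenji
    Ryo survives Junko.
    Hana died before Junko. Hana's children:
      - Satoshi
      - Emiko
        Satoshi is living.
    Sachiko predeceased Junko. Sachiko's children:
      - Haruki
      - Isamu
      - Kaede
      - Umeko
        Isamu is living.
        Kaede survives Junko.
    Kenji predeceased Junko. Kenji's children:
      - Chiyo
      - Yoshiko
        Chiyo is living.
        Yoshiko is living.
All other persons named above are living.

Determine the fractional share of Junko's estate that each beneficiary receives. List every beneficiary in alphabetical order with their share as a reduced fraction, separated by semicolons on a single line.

Chiyo 3/32; Emiko 3/32; Haruki 3/32; Isamu 3/32; Kaede 3/32; Ryo 1/4; Satoshi 3/32; Umeko 3/32; Yoshiko 3/32

There is no surviving spouse, so the entire estate passes to Junko's descendants per capita at each generation.
At generation 1 (Ryo, Hana, Sachiko, Kenji) there are 4 shares of (1)/4 = 1/4 each.
Living: Ryo — each takes 1/4.
Deceased: Hana, Sachiko, and Kenji. Their combined 3/4 is pooled and carried to generation 2.
At generation 2 (Satoshi, Emiko, Haruki, Isamu, Kaede, Umeko, Chiyo, Yoshiko) there are 8 shares of (3/4)/8 = 3/32 each.
Living: Satoshi, Emiko, Haruki, Isamu, Kaede, Umeko, Chiyo, and Yoshiko — each takes 3/32.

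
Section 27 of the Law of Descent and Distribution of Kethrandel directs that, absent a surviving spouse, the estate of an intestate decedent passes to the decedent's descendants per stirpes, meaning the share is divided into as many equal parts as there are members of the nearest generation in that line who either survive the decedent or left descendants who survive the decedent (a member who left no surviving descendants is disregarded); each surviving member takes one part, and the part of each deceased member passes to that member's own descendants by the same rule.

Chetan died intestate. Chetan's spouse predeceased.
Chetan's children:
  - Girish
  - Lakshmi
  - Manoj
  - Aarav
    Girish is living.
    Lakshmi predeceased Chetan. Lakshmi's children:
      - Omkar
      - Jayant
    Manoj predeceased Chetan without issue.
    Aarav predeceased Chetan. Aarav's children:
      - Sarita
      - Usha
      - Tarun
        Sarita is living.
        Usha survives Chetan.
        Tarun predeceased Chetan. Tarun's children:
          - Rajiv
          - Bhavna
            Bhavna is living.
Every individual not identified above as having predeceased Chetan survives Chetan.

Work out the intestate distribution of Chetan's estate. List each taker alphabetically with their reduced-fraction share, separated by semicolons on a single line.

Bhavna 1/18; Girish 1/3; Jayant 1/6; Omkar 1/6; Rajiv 1/18; Sarita 1/9; Usha 1/9

There is no surviving spouse, so the entire estate passes to Chetan's descendants per stirpes.
Manoj left no surviving issue, so that branch lapses and is disregarded.
The estate is divided into 3 equal shares of 1/3 among Girish, Lakshmi, Aarav.
Girish is living and takes 1/3.
Lakshmi predeceased; the 1/3 allotted to Lakshmi's branch passes to Lakshmi's issue by representation.
The 1/3 is divided into 2 equal shares of 1/6 among Omkar, Jayant.
Omkar is living and takes 1/6.
Jayant is living and takes 1/6.
Aarav predeceased; the 1/3 allotted to Aarav's branch passes to Aarav's issue by representation.
The 1/3 is divided into 3 equal shares of 1/9 among Sarita, Usha, Tarun.
Sarita is living and takes 1/9.
Usha is living and takes 1/9.
Tarun predeceased; the 1/9 allotted to Tarun's branch passes to Tarun's issue by representation.
The 1/9 is divided into 2 equal shares of 1/18 among Rajiv, Bhavna.
Rajiv is living and takes 1/18.
Bhavna is living and takes 1/18.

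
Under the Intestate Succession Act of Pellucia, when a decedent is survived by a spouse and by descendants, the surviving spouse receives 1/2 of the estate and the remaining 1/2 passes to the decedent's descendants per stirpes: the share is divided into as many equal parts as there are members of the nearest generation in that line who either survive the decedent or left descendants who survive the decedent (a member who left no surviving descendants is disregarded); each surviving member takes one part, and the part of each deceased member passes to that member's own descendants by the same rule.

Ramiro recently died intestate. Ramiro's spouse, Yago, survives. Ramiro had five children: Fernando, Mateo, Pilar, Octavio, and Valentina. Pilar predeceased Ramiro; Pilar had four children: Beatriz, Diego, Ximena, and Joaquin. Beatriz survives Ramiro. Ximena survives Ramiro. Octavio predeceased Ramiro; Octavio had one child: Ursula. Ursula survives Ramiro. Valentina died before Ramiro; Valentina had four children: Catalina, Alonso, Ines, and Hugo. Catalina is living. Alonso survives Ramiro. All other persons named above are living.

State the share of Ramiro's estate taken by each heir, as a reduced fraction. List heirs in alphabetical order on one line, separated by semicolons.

Yago, as surviving spouse, takes 1/2.
The remaining 1/2 passes to Ramiro's descendants per stirpes.
The 1/2 is divided into 5 equal shares of 1/10 among Fernando, Mateo, Pilar, Octavio, Valentina.
Fernando is living and takes 1/10.
Mateo is living and takes 1/10.
Pilar predeceased; the 1/10 allotted to Pilar's branch passes to Pilar's issue by representation.
The 1/10 is divided into 4 equal shares of 1/40 among Beatriz, Diego, Ximena, Joaquin.
Beatriz is living and takes 1/40.
Diego is living and takes 1/40.
Ximena is living and takes 1/40.
Joaquin is living and takes 1/40.
Octavio predeceased; the 1/10 allotted to Octavio's branch passes to Octavio's issue by representation.
Ursula is the sole taker at this level and receives the full 1/10.
Valentina predeceased; the 1/10 allotted to Valentina's branch passes to Valentina's issue by representation.
The 1/10 is divided into 4 equal shares of 1/40 among Catalina, Alonso, Ines, Hugo.
Catalina is living and takes 1/40.
Alonso is living and takes 1/40.
Ines is living and takes 1/40.
Hugo is living and takes 1/40.

Alonso 1/40; Beatriz 1/40; Catalina 1/40; Diego 1/40; Fernando 1/10; Hugo 1/40; Ines 1/40; Joaquin 1/40; Mateo 1/10; Ursula 1/10; Ximena 1/40; Yago 1/2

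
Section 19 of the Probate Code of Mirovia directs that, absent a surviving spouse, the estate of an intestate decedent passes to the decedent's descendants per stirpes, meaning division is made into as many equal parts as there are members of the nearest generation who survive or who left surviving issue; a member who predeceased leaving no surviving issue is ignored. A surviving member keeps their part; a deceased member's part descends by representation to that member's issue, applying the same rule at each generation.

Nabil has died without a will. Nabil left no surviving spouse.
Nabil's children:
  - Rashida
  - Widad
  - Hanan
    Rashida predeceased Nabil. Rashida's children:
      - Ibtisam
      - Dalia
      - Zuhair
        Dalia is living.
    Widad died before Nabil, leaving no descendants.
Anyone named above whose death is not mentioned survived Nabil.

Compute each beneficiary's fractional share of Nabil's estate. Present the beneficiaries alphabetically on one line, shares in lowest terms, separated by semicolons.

Dalia 1/6; Hanan 1/2; Ibtisam 1/6; Zuhair 1/6

There is no surviving spouse, so the entire estate passes to Nabil's descendants per stirpes.
Widad left no surviving issue, so that branch lapses and is disregarded.
The estate is divided into 2 equal shares of 1/2 among Rashida, Hanan.
Rashida predeceased; the 1/2 allotted to Rashida's branch passes to Rashida's issue by representation.
The 1/2 is divided into 3 equal shares of 1/6 among Ibtisam, Dalia, Zuhair.
Ibtisam is living and takes 1/6.
Dalia is living and takes 1/6.
Zuhair is living and takes 1/6.
Hanan is living and takes 1/2.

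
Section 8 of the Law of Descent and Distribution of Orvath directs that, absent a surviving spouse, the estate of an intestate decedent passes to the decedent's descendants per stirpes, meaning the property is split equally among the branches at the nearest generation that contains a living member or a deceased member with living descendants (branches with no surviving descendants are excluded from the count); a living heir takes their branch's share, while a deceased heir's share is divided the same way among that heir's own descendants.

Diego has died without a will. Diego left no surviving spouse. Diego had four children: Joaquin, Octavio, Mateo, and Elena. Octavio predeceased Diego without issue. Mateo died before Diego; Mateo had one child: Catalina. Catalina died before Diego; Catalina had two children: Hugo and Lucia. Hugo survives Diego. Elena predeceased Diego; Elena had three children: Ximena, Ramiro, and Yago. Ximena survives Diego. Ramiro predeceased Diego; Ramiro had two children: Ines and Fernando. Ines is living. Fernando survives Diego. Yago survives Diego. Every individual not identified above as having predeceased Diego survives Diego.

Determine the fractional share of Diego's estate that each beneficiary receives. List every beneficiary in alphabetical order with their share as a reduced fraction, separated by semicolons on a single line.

There is no surviving spouse, so the entire estate passes to Diego's descendants per stirpes.
Octavio left no surviving issue, so that branch lapses and is disregarded.
The estate is divided into 3 equal shares of 1/3 among Joaquin, Mateo, Elena.
Joaquin is living and takes 1/3.
Mateo predeceased; the 1/3 allotted to Mateo's branch passes to Mateo's issue by representation.
Catalina's line is the sole branch at this level, so the full 1/3 passes to Catalina's issue by representation.
The 1/3 is divided into 2 equal shares of 1/6 among Hugo, Lucia.
Hugo is living and takes 1/6.
Lucia is living and takes 1/6.
Elena predeceased; the 1/3 allotted to Elena's branch passes to Elena's issue by representation.
The 1/3 is divided into 3 equal shares of 1/9 among Ximena, Ramiro, Yago.
Ximena is living and takes 1/9.
Ramiro predeceased; the 1/9 allotted to Ramiro's branch passes to Ramiro's issue by representation.
The 1/9 is divided into 2 equal shares of 1/18 among Ines, Fernando.
Ines is living and takes 1/18.
Fernando is living and takes 1/18.
Yago is living and takes 1/9.

Fernando 1/18; Hugo 1/6; Ines 1/18; Joaquin 1/3; Lucia 1/6; Ximena 1/9; Yago 1/9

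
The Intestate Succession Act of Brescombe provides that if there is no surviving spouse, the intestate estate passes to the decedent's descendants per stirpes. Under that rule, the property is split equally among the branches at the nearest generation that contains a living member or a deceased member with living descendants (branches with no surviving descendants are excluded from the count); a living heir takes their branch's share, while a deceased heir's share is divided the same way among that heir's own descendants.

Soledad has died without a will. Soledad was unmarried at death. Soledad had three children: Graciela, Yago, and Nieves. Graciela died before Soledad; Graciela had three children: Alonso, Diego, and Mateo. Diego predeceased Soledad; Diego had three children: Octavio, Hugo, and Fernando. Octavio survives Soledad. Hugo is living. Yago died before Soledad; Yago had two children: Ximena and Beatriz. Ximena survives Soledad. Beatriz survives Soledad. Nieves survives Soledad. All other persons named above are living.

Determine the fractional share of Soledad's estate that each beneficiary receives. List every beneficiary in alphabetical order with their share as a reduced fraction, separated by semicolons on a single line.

Alonso 1/9; Beatriz 1/6; Fernando 1/27; Hugo 1/27; Mateo 1/9; Nieves 1/3; Octavio 1/27; Ximena 1/6

There is no surviving spouse, so the entire estate passes to Soledad's descendants per stirpes.
The estate is divided into 3 equal shares of 1/3 among Graciela, Yago, Nieves.
Graciela predeceased; the 1/3 allotted to Graciela's branch passes to Graciela's issue by representation.
The 1/3 is divided into 3 equal shares of 1/9 among Alonso, Diego, Mateo.
Alonso is living and takes 1/9.
Diego predeceased; the 1/9 allotted to Diego's branch passes to Diego's issue by representation.
The 1/9 is divided into 3 equal shares of 1/27 among Octavio, Hugo, Fernando.
Octavio is living and takes 1/27.
Hugo is living and takes 1/27.
Fernando is living and takes 1/27.
Mateo is living and takes 1/9.
Yago predeceased; the 1/3 allotted to Yago's branch passes to Yago's issue by representation.
The 1/3 is divided into 2 equal shares of 1/6 among Ximena, Beatriz.
Ximena is living and takes 1/6.
Beatriz is living and takes 1/6.
Nieves is living and takes 1/3.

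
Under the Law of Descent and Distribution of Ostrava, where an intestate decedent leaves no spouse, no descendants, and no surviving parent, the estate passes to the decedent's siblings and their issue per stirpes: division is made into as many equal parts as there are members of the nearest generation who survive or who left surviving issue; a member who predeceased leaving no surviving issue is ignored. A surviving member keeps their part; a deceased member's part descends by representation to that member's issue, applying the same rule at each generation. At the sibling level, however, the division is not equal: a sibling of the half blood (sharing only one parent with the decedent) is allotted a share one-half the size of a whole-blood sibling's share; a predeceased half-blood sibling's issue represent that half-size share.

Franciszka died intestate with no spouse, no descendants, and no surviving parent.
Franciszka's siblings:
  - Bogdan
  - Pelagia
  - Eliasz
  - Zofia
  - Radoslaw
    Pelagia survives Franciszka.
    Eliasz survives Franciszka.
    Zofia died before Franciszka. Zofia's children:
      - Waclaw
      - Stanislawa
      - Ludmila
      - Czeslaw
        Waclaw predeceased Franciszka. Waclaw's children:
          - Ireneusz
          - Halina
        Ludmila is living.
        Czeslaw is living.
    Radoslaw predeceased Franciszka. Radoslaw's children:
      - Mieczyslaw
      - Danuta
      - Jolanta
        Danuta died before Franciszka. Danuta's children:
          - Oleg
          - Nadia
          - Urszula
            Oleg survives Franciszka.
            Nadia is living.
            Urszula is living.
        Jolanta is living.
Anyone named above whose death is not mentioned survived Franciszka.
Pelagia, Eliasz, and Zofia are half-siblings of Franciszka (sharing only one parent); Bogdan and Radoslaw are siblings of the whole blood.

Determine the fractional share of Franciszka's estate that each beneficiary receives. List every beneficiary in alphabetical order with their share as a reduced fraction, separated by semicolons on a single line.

No spouse, descendants, or parent survives, so the estate passes to Franciszka's siblings per stirpes.
Half-blood siblings count for one-half the weight of whole-blood siblings at the initial division.
Dividing 1 in proportion to weights (total weight 7/2): Bogdan (weight 1) → 2/7; Pelagia (weight 1/2) → 1/7; Eliasz (weight 1/2) → 1/7; Zofia (weight 1/2) → 1/7; Radoslaw (weight 1) → 2/7.
Bogdan is living and takes 2/7.
Pelagia is living and takes 1/7.
Eliasz is living and takes 1/7.
Zofia predeceased; the 1/7 allotted to Zofia's branch passes to Zofia's issue by representation.
The 1/7 is divided into 4 equal shares of 1/28 among Waclaw, Stanislawa, Ludmila, Czeslaw.
Waclaw predeceased; the 1/28 allotted to Waclaw's branch passes to Waclaw's issue by representation.
The 1/28 is divided into 2 equal shares of 1/56 among Ireneusz, Halina.
Ireneusz is living and takes 1/56.
Halina is living and takes 1/56.
Stanislawa is living and takes 1/28.
Ludmila is living and takes 1/28.
Czeslaw is living and takes 1/28.
Radoslaw predeceased; the 2/7 allotted to Radoslaw's branch passes to Radoslaw's issue by representation.
The 2/7 is divided into 3 equal shares of 2/21 among Mieczyslaw, Danuta, Jolanta.
Mieczyslaw is living and takes 2/21.
Danuta predeceased; the 2/21 allotted to Danuta's branch passes to Danuta's issue by representation.
The 2/21 is divided into 3 equal shares of 2/63 among Oleg, Nadia, Urszula.
Oleg is living and takes 2/63.
Nadia is living and takes 2/63.
Urszula is living and takes 2/63.
Jolanta is living and takes 2/21.

Bogdan 2/7; Czeslaw 1/28; Eliasz 1/7; Halina 1/56; Ireneusz 1/56; Jolanta 2/21; Ludmila 1/28; Mieczyslaw 2/21; Nadia 2/63; Oleg 2/63; Pelagia 1/7; Stanislawa 1/28; Urszula 2/63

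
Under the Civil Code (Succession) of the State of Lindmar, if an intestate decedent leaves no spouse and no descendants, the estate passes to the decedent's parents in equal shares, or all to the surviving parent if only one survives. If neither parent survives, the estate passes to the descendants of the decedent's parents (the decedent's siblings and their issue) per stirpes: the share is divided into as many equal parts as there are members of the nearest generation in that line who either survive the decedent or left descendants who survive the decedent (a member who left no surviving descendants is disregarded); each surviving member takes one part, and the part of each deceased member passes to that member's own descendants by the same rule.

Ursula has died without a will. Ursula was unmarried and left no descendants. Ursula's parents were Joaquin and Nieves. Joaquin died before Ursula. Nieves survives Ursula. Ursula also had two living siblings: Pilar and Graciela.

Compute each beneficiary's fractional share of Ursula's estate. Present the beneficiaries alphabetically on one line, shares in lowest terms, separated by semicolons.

Only one parent, Nieves, survives, so Nieves takes the entire estate. The siblings take nothing because a surviving parent has priority.

Nieves 1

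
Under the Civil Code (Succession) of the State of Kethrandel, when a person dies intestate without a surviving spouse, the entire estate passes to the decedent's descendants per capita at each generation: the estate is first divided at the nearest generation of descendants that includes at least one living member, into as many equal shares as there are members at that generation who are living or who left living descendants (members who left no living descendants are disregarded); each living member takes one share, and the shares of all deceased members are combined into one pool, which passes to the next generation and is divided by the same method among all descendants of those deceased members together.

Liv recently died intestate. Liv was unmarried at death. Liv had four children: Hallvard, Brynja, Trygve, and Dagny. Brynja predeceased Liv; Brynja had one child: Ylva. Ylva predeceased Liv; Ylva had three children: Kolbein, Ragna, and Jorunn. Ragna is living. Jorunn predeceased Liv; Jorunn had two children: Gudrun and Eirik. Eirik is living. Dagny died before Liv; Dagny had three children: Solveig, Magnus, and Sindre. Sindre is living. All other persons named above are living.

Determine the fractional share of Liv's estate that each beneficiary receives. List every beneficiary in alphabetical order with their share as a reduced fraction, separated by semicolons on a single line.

Eirik 1/48; Gudrun 1/48; Hallvard 1/4; Kolbein 1/24; Magnus 1/8; Ragna 1/24; Sindre 1/8; Solveig 1/8; Trygve 1/4

There is no surviving spouse, so the entire estate passes to Liv's descendants per capita at each generation.
At generation 1 (Hallvard, Brynja, Trygve, Dagny) there are 4 shares of (1)/4 = 1/4 each.
Living: Hallvard and Trygve — each takes 1/4.
Deceased: Brynja and Dagny. Their combined 1/2 is pooled and carried to generation 2.
At generation 2 (Ylva, Solveig, Magnus, Sindre) there are 4 shares of (1/2)/4 = 1/8 each.
Living: Solveig, Magnus, and Sindre — each takes 1/8.
Deceased: Ylva. That 1/8 share is carried to generation 3.
At generation 3 (Kolbein, Ragna, Jorunn) there are 3 shares of (1/8)/3 = 1/24 each.
Living: Kolbein and Ragna — each takes 1/24.
Deceased: Jorunn. That 1/24 share is carried to generation 4.
At generation 4 (Gudrun, Eirik) there are 2 shares of (1/24)/2 = 1/48 each.
Living: Gudrun and Eirik — each takes 1/48.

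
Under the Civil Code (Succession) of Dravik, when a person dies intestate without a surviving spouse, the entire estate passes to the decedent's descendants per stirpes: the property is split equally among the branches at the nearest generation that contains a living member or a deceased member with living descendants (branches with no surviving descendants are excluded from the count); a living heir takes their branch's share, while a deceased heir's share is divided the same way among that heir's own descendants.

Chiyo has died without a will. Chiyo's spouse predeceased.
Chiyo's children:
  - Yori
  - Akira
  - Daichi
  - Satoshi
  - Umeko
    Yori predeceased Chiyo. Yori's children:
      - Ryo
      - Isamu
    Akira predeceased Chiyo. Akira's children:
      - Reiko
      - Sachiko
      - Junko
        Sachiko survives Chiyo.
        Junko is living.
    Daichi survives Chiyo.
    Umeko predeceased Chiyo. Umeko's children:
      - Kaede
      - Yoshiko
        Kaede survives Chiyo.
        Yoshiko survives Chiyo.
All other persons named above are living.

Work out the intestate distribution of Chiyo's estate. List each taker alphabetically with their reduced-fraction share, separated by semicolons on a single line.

Daichi 1/5; Isamu 1/10; Junko 1/15; Kaede 1/10; Reiko 1/15; Ryo 1/10; Sachiko 1/15; Satoshi 1/5; Yoshiko 1/10

There is no surviving spouse, so the entire estate passes to Chiyo's descendants per stirpes.
The estate is divided into 5 equal shares of 1/5 among Yori, Akira, Daichi, Satoshi, Umeko.
Yori predeceased; the 1/5 allotted to Yori's branch passes to Yori's issue by representation.
The 1/5 is divided into 2 equal shares of 1/10 among Ryo, Isamu.
Ryo is living and takes 1/10.
Isamu is living and takes 1/10.
Akira predeceased; the 1/5 allotted to Akira's branch passes to Akira's issue by representation.
The 1/5 is divided into 3 equal shares of 1/15 among Reiko, Sachiko, Junko.
Reiko is living and takes 1/15.
Sachiko is living and takes 1/15.
Junko is living and takes 1/15.
Daichi is living and takes 1/5.
Satoshi is living and takes 1/5.
Umeko predeceased; the 1/5 allotted to Umeko's branch passes to Umeko's issue by representation.
The 1/5 is divided into 2 equal shares of 1/10 among Kaede, Yoshiko.
Kaede is living and takes 1/10.
Yoshiko is living and takes 1/10.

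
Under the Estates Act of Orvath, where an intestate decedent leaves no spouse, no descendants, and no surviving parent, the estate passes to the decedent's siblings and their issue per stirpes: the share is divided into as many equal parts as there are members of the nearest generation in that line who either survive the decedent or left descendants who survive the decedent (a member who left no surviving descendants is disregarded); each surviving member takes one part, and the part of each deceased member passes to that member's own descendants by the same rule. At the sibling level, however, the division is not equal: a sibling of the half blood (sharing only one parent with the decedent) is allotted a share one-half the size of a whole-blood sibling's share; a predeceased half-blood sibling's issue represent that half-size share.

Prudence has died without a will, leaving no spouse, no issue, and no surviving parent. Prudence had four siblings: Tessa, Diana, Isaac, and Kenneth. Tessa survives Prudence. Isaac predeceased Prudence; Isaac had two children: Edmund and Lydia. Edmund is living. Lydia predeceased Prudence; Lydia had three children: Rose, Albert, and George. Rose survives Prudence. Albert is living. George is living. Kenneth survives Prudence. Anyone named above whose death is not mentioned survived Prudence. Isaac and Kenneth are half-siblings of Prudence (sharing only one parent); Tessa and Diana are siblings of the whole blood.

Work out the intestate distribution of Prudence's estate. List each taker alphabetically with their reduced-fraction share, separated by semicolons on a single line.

Albert 1/36; Diana 1/3; Edmund 1/12; George 1/36; Kenneth 1/6; Rose 1/36; Tessa 1/3

No spouse, descendants, or parent survives, so the estate passes to Prudence's siblings per stirpes.
Half-blood siblings count for one-half the weight of whole-blood siblings at the initial division.
Dividing 1 in proportion to weights (total weight 3): Tessa (weight 1) → 1/3; Diana (weight 1) → 1/3; Isaac (weight 1/2) → 1/6; Kenneth (weight 1/2) → 1/6.
Tessa is living and takes 1/3.
Diana is living and takes 1/3.
Isaac predeceased; the 1/6 allotted to Isaac's branch passes to Isaac's issue by representation.
The 1/6 is divided into 2 equal shares of 1/12 among Edmund, Lydia.
Edmund is living and takes 1/12.
Lydia predeceased; the 1/12 allotted to Lydia's branch passes to Lydia's issue by representation.
The 1/12 is divided into 3 equal shares of 1/36 among Rose, Albert, George.
Rose is living and takes 1/36.
Albert is living and takes 1/36.
George is living and takes 1/36.
Kenneth is living and takes 1/6.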